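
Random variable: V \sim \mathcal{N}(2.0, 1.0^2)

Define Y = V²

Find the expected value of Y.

E[V²] = Var(V) + (E[V])² = 1 + 4 = 5

5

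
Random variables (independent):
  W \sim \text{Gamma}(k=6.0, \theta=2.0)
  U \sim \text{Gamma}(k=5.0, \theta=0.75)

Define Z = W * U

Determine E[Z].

For independent RVs: E[XY] = E[X]*E[Y]
E[W] = 12
E[U] = 3.75
E[Z] = 12 * 3.75 = 45

45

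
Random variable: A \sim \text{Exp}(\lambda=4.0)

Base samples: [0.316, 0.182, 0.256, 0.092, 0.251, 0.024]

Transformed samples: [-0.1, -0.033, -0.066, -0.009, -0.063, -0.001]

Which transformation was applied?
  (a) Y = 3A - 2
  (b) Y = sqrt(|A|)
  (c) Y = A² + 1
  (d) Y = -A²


Checking option (d) Y = -A²:
  A = 0.316 -> Y = -0.1 ✓
  A = 0.182 -> Y = -0.033 ✓
  A = 0.256 -> Y = -0.066 ✓
All samples match this transformation.

(d) -A²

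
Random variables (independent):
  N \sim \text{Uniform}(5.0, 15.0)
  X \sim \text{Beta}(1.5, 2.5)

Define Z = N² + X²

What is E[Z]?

E[Z] = E[N²] + E[X²]
E[N²] = Var(N) + E[N]² = 8.3333333 + 100 = 108.33333
E[X²] = Var(X) + E[X]² = 0.046875 + 0.140625 = 0.1875
E[Z] = 108.33333 + 0.1875 = 108.52083

108.52083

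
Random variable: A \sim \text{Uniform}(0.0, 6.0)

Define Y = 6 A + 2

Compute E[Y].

For Y = 6A + 2:
E[Y] = 6 * E[A] + 2
E[A] = (0 + 6)/2 = 3
E[Y] = 6 * 3 + 2 = 20

20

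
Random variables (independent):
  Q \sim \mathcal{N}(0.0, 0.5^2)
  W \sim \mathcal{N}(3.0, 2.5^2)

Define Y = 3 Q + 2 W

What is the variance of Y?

For independent RVs: Var(aX + bY) = a²Var(X) + b²Var(Y)
Var(Q) = 0.25
Var(W) = 6.25
Var(Y) = 3²*0.25 + 2²*6.25
= 9*0.25 + 4*6.25 = 27.25

27.25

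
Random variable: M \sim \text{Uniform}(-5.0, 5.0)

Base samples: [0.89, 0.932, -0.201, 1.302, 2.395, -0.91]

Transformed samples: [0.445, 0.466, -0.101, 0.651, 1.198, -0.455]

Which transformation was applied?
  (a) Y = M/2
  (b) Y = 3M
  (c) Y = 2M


Checking option (a) Y = M/2:
  M = 0.89 -> Y = 0.445 ✓
  M = 0.932 -> Y = 0.466 ✓
  M = -0.201 -> Y = -0.101 ✓
All samples match this transformation.

(a) M/2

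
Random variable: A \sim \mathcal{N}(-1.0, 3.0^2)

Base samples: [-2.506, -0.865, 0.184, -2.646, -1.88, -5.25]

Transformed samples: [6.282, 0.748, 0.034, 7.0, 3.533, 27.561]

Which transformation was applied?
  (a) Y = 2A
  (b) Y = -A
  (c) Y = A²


Checking option (c) Y = A²:
  A = -2.506 -> Y = 6.282 ✓
  A = -0.865 -> Y = 0.748 ✓
  A = 0.184 -> Y = 0.034 ✓
All samples match this transformation.

(c) A²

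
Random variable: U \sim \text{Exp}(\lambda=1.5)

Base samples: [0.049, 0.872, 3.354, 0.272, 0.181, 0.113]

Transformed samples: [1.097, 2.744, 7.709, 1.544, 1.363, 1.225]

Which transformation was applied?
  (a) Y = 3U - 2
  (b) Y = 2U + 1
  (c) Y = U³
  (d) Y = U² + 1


Checking option (b) Y = 2U + 1:
  U = 0.049 -> Y = 1.097 ✓
  U = 0.872 -> Y = 2.744 ✓
  U = 3.354 -> Y = 7.709 ✓
All samples match this transformation.

(b) 2U + 1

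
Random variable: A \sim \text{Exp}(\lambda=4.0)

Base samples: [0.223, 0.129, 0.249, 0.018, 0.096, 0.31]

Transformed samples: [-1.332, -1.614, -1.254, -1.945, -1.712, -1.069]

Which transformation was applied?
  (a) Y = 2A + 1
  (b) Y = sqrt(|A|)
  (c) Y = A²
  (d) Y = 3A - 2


Checking option (d) Y = 3A - 2:
  A = 0.223 -> Y = -1.332 ✓
  A = 0.129 -> Y = -1.614 ✓
  A = 0.249 -> Y = -1.254 ✓
All samples match this transformation.

(d) 3A - 2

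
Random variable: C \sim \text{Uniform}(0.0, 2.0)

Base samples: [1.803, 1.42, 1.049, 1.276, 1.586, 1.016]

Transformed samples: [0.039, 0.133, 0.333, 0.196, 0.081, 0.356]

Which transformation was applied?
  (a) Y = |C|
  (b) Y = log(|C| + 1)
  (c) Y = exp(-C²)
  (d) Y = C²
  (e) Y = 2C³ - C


Checking option (c) Y = exp(-C²):
  C = 1.803 -> Y = 0.039 ✓
  C = 1.42 -> Y = 0.133 ✓
  C = 1.049 -> Y = 0.333 ✓
All samples match this transformation.

(c) exp(-C²)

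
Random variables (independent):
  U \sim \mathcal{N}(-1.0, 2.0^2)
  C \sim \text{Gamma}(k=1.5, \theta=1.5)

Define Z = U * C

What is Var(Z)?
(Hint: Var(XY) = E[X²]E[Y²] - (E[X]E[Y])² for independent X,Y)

Var(XY) = E[X²]E[Y²] - (E[X]E[Y])²
E[U] = -1, Var(U) = 4
E[C] = 2.25, Var(C) = 3.375
E[U²] = 4 + (-1)² = 5
E[C²] = 3.375 + 2.25² = 8.4375
Var(Z) = 5*8.4375 - (-1*2.25)²
= 42.1875 - 5.0625 = 37.125

37.125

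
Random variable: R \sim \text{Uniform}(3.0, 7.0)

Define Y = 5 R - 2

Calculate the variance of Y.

For Y = aR + b: Var(Y) = a² * Var(R)
Var(R) = (7 - 3)^2/12 = 1.3333333
Var(Y) = 5² * 1.3333333 = 25 * 1.3333333 = 33.333333

33.333333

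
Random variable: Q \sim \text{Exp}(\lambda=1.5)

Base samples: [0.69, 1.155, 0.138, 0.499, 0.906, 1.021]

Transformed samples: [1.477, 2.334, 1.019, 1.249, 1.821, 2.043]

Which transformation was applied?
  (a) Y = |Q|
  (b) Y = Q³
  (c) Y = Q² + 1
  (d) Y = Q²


Checking option (c) Y = Q² + 1:
  Q = 0.69 -> Y = 1.477 ✓
  Q = 1.155 -> Y = 2.334 ✓
  Q = 0.138 -> Y = 1.019 ✓
All samples match this transformation.

(c) Q² + 1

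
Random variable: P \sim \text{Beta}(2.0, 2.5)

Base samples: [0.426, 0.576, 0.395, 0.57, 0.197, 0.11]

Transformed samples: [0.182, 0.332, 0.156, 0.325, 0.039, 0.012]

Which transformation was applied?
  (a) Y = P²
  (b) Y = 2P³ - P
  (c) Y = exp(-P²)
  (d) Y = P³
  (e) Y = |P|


Checking option (a) Y = P²:
  P = 0.426 -> Y = 0.182 ✓
  P = 0.576 -> Y = 0.332 ✓
  P = 0.395 -> Y = 0.156 ✓
All samples match this transformation.

(a) P²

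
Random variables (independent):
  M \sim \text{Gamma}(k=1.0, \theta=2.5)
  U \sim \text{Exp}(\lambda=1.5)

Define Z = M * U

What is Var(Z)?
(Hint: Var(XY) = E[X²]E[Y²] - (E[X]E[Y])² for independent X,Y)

Var(XY) = E[X²]E[Y²] - (E[X]E[Y])²
E[M] = 2.5, Var(M) = 6.25
E[U] = 0.66666667, Var(U) = 0.44444444
E[M²] = 6.25 + 2.5² = 12.5
E[U²] = 0.44444444 + 0.66666667² = 0.88888889
Var(Z) = 12.5*0.88888889 - (2.5*0.66666667)²
= 11.111111 - 2.7777778 = 8.3333333

8.3333333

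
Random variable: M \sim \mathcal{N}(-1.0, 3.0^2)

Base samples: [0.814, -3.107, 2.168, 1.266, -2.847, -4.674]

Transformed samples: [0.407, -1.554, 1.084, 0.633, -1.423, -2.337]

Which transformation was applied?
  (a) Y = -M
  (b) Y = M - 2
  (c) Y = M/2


Checking option (c) Y = M/2:
  M = 0.814 -> Y = 0.407 ✓
  M = -3.107 -> Y = -1.554 ✓
  M = 2.168 -> Y = 1.084 ✓
All samples match this transformation.

(c) M/2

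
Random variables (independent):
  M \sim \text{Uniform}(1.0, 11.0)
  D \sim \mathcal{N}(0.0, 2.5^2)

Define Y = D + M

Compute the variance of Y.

For independent RVs: Var(aX + bY) = a²Var(X) + b²Var(Y)
Var(M) = 8.3333333
Var(D) = 6.25
Var(Y) = 1²*8.3333333 + 1²*6.25
= 1*8.3333333 + 1*6.25 = 14.583333

14.583333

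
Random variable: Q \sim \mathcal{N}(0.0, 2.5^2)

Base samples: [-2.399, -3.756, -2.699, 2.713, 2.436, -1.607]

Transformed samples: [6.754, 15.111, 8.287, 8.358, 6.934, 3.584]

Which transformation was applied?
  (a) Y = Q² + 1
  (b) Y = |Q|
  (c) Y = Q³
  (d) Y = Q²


Checking option (a) Y = Q² + 1:
  Q = -2.399 -> Y = 6.754 ✓
  Q = -3.756 -> Y = 15.111 ✓
  Q = -2.699 -> Y = 8.287 ✓
All samples match this transformation.

(a) Q² + 1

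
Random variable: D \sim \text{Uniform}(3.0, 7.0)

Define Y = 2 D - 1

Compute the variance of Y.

For Y = aD + b: Var(Y) = a² * Var(D)
Var(D) = (7 - 3)^2/12 = 1.3333333
Var(Y) = 2² * 1.3333333 = 4 * 1.3333333 = 5.3333333

5.3333333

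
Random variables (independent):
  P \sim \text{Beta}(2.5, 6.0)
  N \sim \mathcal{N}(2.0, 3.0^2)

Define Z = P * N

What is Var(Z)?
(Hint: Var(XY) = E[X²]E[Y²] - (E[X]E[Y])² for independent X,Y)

Var(XY) = E[X²]E[Y²] - (E[X]E[Y])²
E[P] = 0.29411765, Var(P) = 0.021853943
E[N] = 2, Var(N) = 9
E[P²] = 0.021853943 + 0.29411765² = 0.10835913
E[N²] = 9 + 2² = 13
Var(Z) = 0.10835913*13 - (0.29411765*2)²
= 1.4086687 - 0.34602076 = 1.062648

1.062648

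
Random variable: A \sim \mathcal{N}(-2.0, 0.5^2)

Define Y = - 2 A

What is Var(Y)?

For Y = aA + b: Var(Y) = a² * Var(A)
Var(A) = 0.5^2 = 0.25
Var(Y) = (-2)² * 0.25 = 4 * 0.25 = 1

1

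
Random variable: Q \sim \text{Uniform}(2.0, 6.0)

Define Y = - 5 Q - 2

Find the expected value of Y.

For Y = -5Q - 2:
E[Y] = -5 * E[Q] - 2
E[Q] = (2 + 6)/2 = 4
E[Y] = -5 * 4 - 2 = -22

-22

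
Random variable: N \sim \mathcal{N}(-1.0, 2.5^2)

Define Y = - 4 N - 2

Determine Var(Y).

For Y = aN + b: Var(Y) = a² * Var(N)
Var(N) = 2.5^2 = 6.25
Var(Y) = (-4)² * 6.25 = 16 * 6.25 = 100

100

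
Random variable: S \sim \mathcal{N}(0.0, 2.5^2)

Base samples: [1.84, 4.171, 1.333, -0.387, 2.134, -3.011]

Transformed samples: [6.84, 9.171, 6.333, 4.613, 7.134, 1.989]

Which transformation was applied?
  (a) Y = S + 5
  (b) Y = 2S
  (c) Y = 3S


Checking option (a) Y = S + 5:
  S = 1.84 -> Y = 6.84 ✓
  S = 4.171 -> Y = 9.171 ✓
  S = 1.333 -> Y = 6.333 ✓
All samples match this transformation.

(a) S + 5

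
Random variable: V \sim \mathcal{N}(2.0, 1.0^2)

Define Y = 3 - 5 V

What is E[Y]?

For Y = -5V + 3:
E[Y] = -5 * E[V] + 3
E[V] = 2.0 = 2
E[Y] = -5 * 2 + 3 = -7

-7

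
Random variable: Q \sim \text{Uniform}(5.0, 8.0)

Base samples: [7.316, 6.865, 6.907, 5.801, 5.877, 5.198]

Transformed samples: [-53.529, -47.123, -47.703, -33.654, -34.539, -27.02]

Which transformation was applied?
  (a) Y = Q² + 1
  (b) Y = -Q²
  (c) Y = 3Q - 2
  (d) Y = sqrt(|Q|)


Checking option (b) Y = -Q²:
  Q = 7.316 -> Y = -53.529 ✓
  Q = 6.865 -> Y = -47.123 ✓
  Q = 6.907 -> Y = -47.703 ✓
All samples match this transformation.

(b) -Q²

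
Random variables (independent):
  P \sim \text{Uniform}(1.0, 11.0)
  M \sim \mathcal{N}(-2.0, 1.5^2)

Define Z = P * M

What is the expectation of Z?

For independent RVs: E[XY] = E[X]*E[Y]
E[P] = 6
E[M] = -2
E[Z] = 6 * (-2) = -12

-12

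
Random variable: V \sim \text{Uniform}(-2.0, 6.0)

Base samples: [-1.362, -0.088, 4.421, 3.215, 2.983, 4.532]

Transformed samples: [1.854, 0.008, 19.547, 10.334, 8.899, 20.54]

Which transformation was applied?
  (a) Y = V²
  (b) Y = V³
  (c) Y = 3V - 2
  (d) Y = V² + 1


Checking option (a) Y = V²:
  V = -1.362 -> Y = 1.854 ✓
  V = -0.088 -> Y = 0.008 ✓
  V = 4.421 -> Y = 19.547 ✓
All samples match this transformation.

(a) V²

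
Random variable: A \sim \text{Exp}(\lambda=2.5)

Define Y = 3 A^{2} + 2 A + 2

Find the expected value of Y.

E[Y] = 3*E[A²] + 2*E[A] + 2
E[A] = 0.4
E[A²] = Var(A) + (E[A])² = 0.16 + 0.16 = 0.32
E[Y] = 3*0.32 + 2*0.4 + 2 = 3.76

3.76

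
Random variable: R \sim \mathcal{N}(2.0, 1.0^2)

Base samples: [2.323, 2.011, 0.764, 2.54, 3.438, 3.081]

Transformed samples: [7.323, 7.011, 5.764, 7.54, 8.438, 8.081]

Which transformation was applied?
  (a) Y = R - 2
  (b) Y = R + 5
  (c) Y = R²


Checking option (b) Y = R + 5:
  R = 2.323 -> Y = 7.323 ✓
  R = 2.011 -> Y = 7.011 ✓
  R = 0.764 -> Y = 5.764 ✓
All samples match this transformation.

(b) R + 5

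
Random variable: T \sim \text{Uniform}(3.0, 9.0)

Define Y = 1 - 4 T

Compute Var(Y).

For Y = aT + b: Var(Y) = a² * Var(T)
Var(T) = (9 - 3)^2/12 = 3
Var(Y) = (-4)² * 3 = 16 * 3 = 48

48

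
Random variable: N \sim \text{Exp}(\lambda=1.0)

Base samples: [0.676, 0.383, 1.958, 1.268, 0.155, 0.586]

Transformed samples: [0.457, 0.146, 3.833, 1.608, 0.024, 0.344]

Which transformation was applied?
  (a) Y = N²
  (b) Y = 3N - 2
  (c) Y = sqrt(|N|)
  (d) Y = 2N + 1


Checking option (a) Y = N²:
  N = 0.676 -> Y = 0.457 ✓
  N = 0.383 -> Y = 0.146 ✓
  N = 1.958 -> Y = 3.833 ✓
All samples match this transformation.

(a) N²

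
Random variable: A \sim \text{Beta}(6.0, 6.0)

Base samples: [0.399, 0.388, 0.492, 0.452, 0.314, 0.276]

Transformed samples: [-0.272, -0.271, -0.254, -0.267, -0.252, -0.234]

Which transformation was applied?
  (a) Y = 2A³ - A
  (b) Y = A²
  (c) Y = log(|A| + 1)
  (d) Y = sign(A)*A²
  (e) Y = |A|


Checking option (a) Y = 2A³ - A:
  A = 0.399 -> Y = -0.272 ✓
  A = 0.388 -> Y = -0.271 ✓
  A = 0.492 -> Y = -0.254 ✓
All samples match this transformation.

(a) 2A³ - A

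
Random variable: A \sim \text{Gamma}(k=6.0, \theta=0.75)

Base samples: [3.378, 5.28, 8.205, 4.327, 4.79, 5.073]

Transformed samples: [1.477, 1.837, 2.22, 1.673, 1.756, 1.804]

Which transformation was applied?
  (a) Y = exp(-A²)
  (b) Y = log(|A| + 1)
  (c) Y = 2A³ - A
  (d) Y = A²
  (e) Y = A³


Checking option (b) Y = log(|A| + 1):
  A = 3.378 -> Y = 1.477 ✓
  A = 5.28 -> Y = 1.837 ✓
  A = 8.205 -> Y = 2.22 ✓
All samples match this transformation.

(b) log(|A| + 1)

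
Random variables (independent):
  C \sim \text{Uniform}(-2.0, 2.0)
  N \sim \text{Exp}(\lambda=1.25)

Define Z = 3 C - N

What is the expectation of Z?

E[Z] = 3*E[C] - 1*E[N]
E[C] = 0
E[N] = 0.8
E[Z] = 3*0 - 1*0.8 = -0.8

-0.8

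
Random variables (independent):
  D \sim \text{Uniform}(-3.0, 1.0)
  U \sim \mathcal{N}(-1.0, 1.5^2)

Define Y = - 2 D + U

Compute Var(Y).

For independent RVs: Var(aX + bY) = a²Var(X) + b²Var(Y)
Var(D) = 1.3333333
Var(U) = 2.25
Var(Y) = (-2)²*1.3333333 + 1²*2.25
= 4*1.3333333 + 1*2.25 = 7.5833333

7.5833333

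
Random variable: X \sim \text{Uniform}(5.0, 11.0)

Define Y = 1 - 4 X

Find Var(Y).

For Y = aX + b: Var(Y) = a² * Var(X)
Var(X) = (11 - 5)^2/12 = 3
Var(Y) = (-4)² * 3 = 16 * 3 = 48

48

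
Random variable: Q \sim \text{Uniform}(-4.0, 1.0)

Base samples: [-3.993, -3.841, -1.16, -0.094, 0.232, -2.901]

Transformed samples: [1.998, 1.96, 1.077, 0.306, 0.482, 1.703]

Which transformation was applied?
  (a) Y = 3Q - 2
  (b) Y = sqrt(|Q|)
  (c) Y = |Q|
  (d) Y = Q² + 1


Checking option (b) Y = sqrt(|Q|):
  Q = -3.993 -> Y = 1.998 ✓
  Q = -3.841 -> Y = 1.96 ✓
  Q = -1.16 -> Y = 1.077 ✓
All samples match this transformation.

(b) sqrt(|Q|)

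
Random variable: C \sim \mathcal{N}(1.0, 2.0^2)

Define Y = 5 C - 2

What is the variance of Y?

For Y = aC + b: Var(Y) = a² * Var(C)
Var(C) = 2.0^2 = 4
Var(Y) = 5² * 4 = 25 * 4 = 100

100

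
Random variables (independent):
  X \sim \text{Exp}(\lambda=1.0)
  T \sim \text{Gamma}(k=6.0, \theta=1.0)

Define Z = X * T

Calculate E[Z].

For independent RVs: E[XY] = E[X]*E[Y]
E[X] = 1
E[T] = 6
E[Z] = 1 * 6 = 6

6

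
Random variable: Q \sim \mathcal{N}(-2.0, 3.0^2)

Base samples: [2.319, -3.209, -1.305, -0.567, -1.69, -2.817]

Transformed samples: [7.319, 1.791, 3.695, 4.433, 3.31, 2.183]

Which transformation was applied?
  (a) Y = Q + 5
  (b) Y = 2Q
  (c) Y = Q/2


Checking option (a) Y = Q + 5:
  Q = 2.319 -> Y = 7.319 ✓
  Q = -3.209 -> Y = 1.791 ✓
  Q = -1.305 -> Y = 3.695 ✓
All samples match this transformation.

(a) Q + 5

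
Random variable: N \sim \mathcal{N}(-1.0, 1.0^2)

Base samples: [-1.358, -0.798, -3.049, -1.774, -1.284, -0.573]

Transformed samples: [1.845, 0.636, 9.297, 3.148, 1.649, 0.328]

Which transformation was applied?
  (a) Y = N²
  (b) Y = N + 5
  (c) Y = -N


Checking option (a) Y = N²:
  N = -1.358 -> Y = 1.845 ✓
  N = -0.798 -> Y = 0.636 ✓
  N = -3.049 -> Y = 9.297 ✓
All samples match this transformation.

(a) N²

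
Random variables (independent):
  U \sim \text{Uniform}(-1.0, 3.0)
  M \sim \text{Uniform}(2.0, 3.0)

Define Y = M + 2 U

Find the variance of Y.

For independent RVs: Var(aX + bY) = a²Var(X) + b²Var(Y)
Var(U) = 1.3333333
Var(M) = 0.083333333
Var(Y) = 2²*1.3333333 + 1²*0.083333333
= 4*1.3333333 + 1*0.083333333 = 5.4166667

5.4166667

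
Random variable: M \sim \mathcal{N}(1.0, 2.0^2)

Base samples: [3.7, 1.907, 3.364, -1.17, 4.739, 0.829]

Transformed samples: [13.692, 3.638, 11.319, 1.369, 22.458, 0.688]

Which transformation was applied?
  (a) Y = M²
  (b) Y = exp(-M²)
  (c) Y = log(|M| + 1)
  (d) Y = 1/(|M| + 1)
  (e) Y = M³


Checking option (a) Y = M²:
  M = 3.7 -> Y = 13.692 ✓
  M = 1.907 -> Y = 3.638 ✓
  M = 3.364 -> Y = 11.319 ✓
All samples match this transformation.

(a) M²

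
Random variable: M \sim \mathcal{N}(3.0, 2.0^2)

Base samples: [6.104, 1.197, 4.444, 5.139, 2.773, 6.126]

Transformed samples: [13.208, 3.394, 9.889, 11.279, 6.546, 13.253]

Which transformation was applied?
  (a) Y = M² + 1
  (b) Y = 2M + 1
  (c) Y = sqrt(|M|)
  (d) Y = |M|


Checking option (b) Y = 2M + 1:
  M = 6.104 -> Y = 13.208 ✓
  M = 1.197 -> Y = 3.394 ✓
  M = 4.444 -> Y = 9.889 ✓
All samples match this transformation.

(b) 2M + 1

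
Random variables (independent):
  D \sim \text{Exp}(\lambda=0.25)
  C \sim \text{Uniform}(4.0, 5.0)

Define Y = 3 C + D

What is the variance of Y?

For independent RVs: Var(aX + bY) = a²Var(X) + b²Var(Y)
Var(D) = 16
Var(C) = 0.083333333
Var(Y) = 1²*16 + 3²*0.083333333
= 1*16 + 9*0.083333333 = 16.75

16.75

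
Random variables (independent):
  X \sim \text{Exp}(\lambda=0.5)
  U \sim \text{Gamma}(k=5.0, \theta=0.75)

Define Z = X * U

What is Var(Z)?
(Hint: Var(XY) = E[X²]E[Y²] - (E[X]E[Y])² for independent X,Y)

Var(XY) = E[X²]E[Y²] - (E[X]E[Y])²
E[X] = 2, Var(X) = 4
E[U] = 3.75, Var(U) = 2.8125
E[X²] = 4 + 2² = 8
E[U²] = 2.8125 + 3.75² = 16.875
Var(Z) = 8*16.875 - (2*3.75)²
= 135 - 56.25 = 78.75

78.75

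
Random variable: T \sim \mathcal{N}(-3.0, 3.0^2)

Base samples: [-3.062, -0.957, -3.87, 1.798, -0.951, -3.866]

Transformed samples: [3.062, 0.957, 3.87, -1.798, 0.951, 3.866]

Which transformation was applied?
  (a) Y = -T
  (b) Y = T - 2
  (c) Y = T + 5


Checking option (a) Y = -T:
  T = -3.062 -> Y = 3.062 ✓
  T = -0.957 -> Y = 0.957 ✓
  T = -3.87 -> Y = 3.87 ✓
All samples match this transformation.

(a) -T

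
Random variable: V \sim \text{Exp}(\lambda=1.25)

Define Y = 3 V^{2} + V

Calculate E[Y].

E[Y] = 3*E[V²] + 1*E[V]
E[V] = 0.8
E[V²] = Var(V) + (E[V])² = 0.64 + 0.64 = 1.28
E[Y] = 3*1.28 + 1*0.8 = 4.64

4.64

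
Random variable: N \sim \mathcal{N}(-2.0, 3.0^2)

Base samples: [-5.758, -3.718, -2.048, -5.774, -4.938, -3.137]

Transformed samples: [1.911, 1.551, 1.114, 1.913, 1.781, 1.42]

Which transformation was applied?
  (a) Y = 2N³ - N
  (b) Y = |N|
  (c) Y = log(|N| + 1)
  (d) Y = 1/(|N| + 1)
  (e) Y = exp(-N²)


Checking option (c) Y = log(|N| + 1):
  N = -5.758 -> Y = 1.911 ✓
  N = -3.718 -> Y = 1.551 ✓
  N = -2.048 -> Y = 1.114 ✓
All samples match this transformation.

(c) log(|N| + 1)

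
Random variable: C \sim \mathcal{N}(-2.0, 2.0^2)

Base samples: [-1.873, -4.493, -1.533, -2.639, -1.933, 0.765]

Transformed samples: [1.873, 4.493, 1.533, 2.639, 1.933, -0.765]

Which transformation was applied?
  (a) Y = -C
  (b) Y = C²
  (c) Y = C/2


Checking option (a) Y = -C:
  C = -1.873 -> Y = 1.873 ✓
  C = -4.493 -> Y = 4.493 ✓
  C = -1.533 -> Y = 1.533 ✓
All samples match this transformation.

(a) -C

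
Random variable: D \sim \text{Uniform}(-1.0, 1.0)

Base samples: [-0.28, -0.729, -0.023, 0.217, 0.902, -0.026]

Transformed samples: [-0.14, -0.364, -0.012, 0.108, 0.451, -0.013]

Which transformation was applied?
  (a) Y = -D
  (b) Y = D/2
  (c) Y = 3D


Checking option (b) Y = D/2:
  D = -0.28 -> Y = -0.14 ✓
  D = -0.729 -> Y = -0.364 ✓
  D = -0.023 -> Y = -0.012 ✓
All samples match this transformation.

(b) D/2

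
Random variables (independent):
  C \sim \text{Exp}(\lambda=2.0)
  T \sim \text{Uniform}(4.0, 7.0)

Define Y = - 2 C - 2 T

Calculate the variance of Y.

For independent RVs: Var(aX + bY) = a²Var(X) + b²Var(Y)
Var(C) = 0.25
Var(T) = 0.75
Var(Y) = (-2)²*0.25 + (-2)²*0.75
= 4*0.25 + 4*0.75 = 4

4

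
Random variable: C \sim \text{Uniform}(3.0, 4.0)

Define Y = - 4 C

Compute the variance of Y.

For Y = aC + b: Var(Y) = a² * Var(C)
Var(C) = (4 - 3)^2/12 = 0.083333333
Var(Y) = (-4)² * 0.083333333 = 16 * 0.083333333 = 1.3333333

1.3333333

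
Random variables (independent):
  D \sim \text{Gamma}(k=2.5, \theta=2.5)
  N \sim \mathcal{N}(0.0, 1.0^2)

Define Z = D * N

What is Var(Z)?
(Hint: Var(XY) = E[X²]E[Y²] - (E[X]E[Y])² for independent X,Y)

Var(XY) = E[X²]E[Y²] - (E[X]E[Y])²
E[D] = 6.25, Var(D) = 15.625
E[N] = 0, Var(N) = 1
E[D²] = 15.625 + 6.25² = 54.6875
E[N²] = 1 + 0² = 1
Var(Z) = 54.6875*1 - (6.25*0)²
= 54.6875 - 0 = 54.6875

54.6875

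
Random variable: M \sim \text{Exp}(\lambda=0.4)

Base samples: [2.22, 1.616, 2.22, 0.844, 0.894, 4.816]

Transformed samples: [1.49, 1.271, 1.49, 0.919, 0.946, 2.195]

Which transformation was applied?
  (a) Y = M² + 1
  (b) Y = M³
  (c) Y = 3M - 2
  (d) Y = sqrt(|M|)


Checking option (d) Y = sqrt(|M|):
  M = 2.22 -> Y = 1.49 ✓
  M = 1.616 -> Y = 1.271 ✓
  M = 2.22 -> Y = 1.49 ✓
All samples match this transformation.

(d) sqrt(|M|)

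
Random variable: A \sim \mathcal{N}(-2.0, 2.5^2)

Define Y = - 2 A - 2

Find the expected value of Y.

For Y = -2A - 2:
E[Y] = -2 * E[A] - 2
E[A] = -2.0 = -2
E[Y] = -2 * (-2) - 2 = 2

2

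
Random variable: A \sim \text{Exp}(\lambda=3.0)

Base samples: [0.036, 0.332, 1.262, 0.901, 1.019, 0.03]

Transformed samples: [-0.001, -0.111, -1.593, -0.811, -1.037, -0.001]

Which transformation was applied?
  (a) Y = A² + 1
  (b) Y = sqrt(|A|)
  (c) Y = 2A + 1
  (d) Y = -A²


Checking option (d) Y = -A²:
  A = 0.036 -> Y = -0.001 ✓
  A = 0.332 -> Y = -0.111 ✓
  A = 1.262 -> Y = -1.593 ✓
All samples match this transformation.

(d) -A²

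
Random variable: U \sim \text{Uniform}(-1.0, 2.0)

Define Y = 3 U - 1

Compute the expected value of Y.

For Y = 3U - 1:
E[Y] = 3 * E[U] - 1
E[U] = (-1 + 2)/2 = 0.5
E[Y] = 3 * 0.5 - 1 = 0.5

0.5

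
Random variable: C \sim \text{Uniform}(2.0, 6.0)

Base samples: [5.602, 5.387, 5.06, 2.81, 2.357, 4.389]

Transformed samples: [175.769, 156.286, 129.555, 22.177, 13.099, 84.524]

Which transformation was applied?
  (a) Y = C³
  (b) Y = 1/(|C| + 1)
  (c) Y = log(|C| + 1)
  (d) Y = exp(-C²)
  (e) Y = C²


Checking option (a) Y = C³:
  C = 5.602 -> Y = 175.769 ✓
  C = 5.387 -> Y = 156.286 ✓
  C = 5.06 -> Y = 129.555 ✓
All samples match this transformation.

(a) C³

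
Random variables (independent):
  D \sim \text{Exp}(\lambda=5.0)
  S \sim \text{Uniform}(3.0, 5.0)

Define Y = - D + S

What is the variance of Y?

For independent RVs: Var(aX + bY) = a²Var(X) + b²Var(Y)
Var(D) = 0.04
Var(S) = 0.33333333
Var(Y) = (-1)²*0.04 + 1²*0.33333333
= 1*0.04 + 1*0.33333333 = 0.37333333

0.37333333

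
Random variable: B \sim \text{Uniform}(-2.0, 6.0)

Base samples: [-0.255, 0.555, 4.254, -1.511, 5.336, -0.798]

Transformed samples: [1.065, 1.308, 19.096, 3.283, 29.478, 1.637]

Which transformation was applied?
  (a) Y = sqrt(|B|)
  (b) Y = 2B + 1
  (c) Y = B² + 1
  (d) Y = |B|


Checking option (c) Y = B² + 1:
  B = -0.255 -> Y = 1.065 ✓
  B = 0.555 -> Y = 1.308 ✓
  B = 4.254 -> Y = 19.096 ✓
All samples match this transformation.

(c) B² + 1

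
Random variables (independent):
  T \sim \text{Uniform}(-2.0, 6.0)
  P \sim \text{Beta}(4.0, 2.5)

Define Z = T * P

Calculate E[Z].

For independent RVs: E[XY] = E[X]*E[Y]
E[T] = 2
E[P] = 0.61538462
E[Z] = 2 * 0.61538462 = 1.2307692

1.2307692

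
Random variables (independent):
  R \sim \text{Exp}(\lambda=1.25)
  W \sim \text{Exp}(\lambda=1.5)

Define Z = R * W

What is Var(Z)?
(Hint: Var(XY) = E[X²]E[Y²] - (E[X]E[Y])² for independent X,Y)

Var(XY) = E[X²]E[Y²] - (E[X]E[Y])²
E[R] = 0.8, Var(R) = 0.64
E[W] = 0.66666667, Var(W) = 0.44444444
E[R²] = 0.64 + 0.8² = 1.28
E[W²] = 0.44444444 + 0.66666667² = 0.88888889
Var(Z) = 1.28*0.88888889 - (0.8*0.66666667)²
= 1.1377778 - 0.28444444 = 0.85333333

0.85333333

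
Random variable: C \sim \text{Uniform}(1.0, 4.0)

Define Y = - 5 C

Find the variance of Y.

For Y = aC + b: Var(Y) = a² * Var(C)
Var(C) = (4 - 1)^2/12 = 0.75
Var(Y) = (-5)² * 0.75 = 25 * 0.75 = 18.75

18.75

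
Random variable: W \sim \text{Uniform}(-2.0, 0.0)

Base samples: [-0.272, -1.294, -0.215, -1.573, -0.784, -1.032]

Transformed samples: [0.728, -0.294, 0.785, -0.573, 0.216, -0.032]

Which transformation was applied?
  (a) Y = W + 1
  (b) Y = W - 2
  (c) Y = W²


Checking option (a) Y = W + 1:
  W = -0.272 -> Y = 0.728 ✓
  W = -1.294 -> Y = -0.294 ✓
  W = -0.215 -> Y = 0.785 ✓
All samples match this transformation.

(a) W + 1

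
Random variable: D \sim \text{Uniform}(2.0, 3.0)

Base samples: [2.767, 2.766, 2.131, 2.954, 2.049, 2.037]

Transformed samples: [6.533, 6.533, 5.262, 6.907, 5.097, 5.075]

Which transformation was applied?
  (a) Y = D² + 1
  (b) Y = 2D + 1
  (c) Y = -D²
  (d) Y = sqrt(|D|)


Checking option (b) Y = 2D + 1:
  D = 2.767 -> Y = 6.533 ✓
  D = 2.766 -> Y = 6.533 ✓
  D = 2.131 -> Y = 5.262 ✓
All samples match this transformation.

(b) 2D + 1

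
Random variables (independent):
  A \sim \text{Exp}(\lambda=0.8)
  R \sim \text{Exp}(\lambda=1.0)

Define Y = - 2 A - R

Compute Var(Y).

For independent RVs: Var(aX + bY) = a²Var(X) + b²Var(Y)
Var(A) = 1.5625
Var(R) = 1
Var(Y) = (-2)²*1.5625 + (-1)²*1
= 4*1.5625 + 1*1 = 7.25

7.25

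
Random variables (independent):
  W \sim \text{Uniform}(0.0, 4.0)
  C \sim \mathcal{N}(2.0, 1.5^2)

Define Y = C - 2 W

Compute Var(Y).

For independent RVs: Var(aX + bY) = a²Var(X) + b²Var(Y)
Var(W) = 1.3333333
Var(C) = 2.25
Var(Y) = (-2)²*1.3333333 + 1²*2.25
= 4*1.3333333 + 1*2.25 = 7.5833333

7.5833333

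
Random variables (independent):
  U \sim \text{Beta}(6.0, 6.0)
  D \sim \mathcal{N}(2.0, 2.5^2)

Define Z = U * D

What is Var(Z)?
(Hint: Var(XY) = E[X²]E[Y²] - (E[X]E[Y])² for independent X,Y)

Var(XY) = E[X²]E[Y²] - (E[X]E[Y])²
E[U] = 0.5, Var(U) = 0.019230769
E[D] = 2, Var(D) = 6.25
E[U²] = 0.019230769 + 0.5² = 0.26923077
E[D²] = 6.25 + 2² = 10.25
Var(Z) = 0.26923077*10.25 - (0.5*2)²
= 2.7596154 - 1 = 1.7596154

1.7596154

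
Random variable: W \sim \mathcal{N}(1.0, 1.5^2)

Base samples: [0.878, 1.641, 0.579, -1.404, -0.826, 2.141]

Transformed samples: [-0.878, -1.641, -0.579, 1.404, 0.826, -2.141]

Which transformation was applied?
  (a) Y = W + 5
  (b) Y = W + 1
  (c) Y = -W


Checking option (c) Y = -W:
  W = 0.878 -> Y = -0.878 ✓
  W = 1.641 -> Y = -1.641 ✓
  W = 0.579 -> Y = -0.579 ✓
All samples match this transformation.

(c) -W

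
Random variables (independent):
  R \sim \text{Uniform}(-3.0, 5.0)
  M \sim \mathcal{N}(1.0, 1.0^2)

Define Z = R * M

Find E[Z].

For independent RVs: E[XY] = E[X]*E[Y]
E[R] = 1
E[M] = 1
E[Z] = 1 * 1 = 1

1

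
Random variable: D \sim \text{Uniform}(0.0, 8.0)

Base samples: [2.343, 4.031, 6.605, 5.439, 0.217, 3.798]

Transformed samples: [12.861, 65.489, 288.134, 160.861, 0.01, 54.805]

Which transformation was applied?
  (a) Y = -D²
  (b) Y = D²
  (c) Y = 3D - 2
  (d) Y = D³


Checking option (d) Y = D³:
  D = 2.343 -> Y = 12.861 ✓
  D = 4.031 -> Y = 65.489 ✓
  D = 6.605 -> Y = 288.134 ✓
All samples match this transformation.

(d) D³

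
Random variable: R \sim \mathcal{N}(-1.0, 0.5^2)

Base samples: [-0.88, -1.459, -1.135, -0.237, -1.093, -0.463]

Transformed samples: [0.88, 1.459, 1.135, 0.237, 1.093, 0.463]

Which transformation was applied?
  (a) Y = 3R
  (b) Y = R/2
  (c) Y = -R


Checking option (c) Y = -R:
  R = -0.88 -> Y = 0.88 ✓
  R = -1.459 -> Y = 1.459 ✓
  R = -1.135 -> Y = 1.135 ✓
All samples match this transformation.

(c) -R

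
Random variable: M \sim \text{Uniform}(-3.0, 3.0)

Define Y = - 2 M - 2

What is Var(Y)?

For Y = aM + b: Var(Y) = a² * Var(M)
Var(M) = (3 + 3)^2/12 = 3
Var(Y) = (-2)² * 3 = 4 * 3 = 12

12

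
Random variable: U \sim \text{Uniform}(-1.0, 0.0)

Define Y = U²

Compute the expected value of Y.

Using E[X²] = Var(X) + (E[X])²:
E[U] = -0.5
Var(U) = (0 + 1)^2/12 = 0.083333333
E[U²] = 0.083333333 + (-0.5)² = 0.083333333 + 0.25 = 0.33333333

0.33333333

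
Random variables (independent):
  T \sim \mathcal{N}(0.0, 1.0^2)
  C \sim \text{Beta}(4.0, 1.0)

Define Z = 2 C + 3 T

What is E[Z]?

E[Z] = 3*E[T] + 2*E[C]
E[T] = 0
E[C] = 0.8
E[Z] = 3*0 + 2*0.8 = 1.6

1.6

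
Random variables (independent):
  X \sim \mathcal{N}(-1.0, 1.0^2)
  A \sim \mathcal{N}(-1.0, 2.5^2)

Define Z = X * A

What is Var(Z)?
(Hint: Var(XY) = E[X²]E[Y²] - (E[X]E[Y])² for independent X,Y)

Var(XY) = E[X²]E[Y²] - (E[X]E[Y])²
E[X] = -1, Var(X) = 1
E[A] = -1, Var(A) = 6.25
E[X²] = 1 + (-1)² = 2
E[A²] = 6.25 + (-1)² = 7.25
Var(Z) = 2*7.25 - (-1*(-1))²
= 14.5 - 1 = 13.5

13.5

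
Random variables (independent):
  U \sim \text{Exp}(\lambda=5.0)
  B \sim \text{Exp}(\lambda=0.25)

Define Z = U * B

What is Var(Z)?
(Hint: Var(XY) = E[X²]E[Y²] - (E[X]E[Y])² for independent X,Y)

Var(XY) = E[X²]E[Y²] - (E[X]E[Y])²
E[U] = 0.2, Var(U) = 0.04
E[B] = 4, Var(B) = 16
E[U²] = 0.04 + 0.2² = 0.08
E[B²] = 16 + 4² = 32
Var(Z) = 0.08*32 - (0.2*4)²
= 2.56 - 0.64 = 1.92

1.92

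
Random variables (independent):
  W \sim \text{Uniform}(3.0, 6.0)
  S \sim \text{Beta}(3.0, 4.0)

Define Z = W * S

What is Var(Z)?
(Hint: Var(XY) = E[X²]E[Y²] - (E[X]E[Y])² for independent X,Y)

Var(XY) = E[X²]E[Y²] - (E[X]E[Y])²
E[W] = 4.5, Var(W) = 0.75
E[S] = 0.42857143, Var(S) = 0.030612245
E[W²] = 0.75 + 4.5² = 21
E[S²] = 0.030612245 + 0.42857143² = 0.21428571
Var(Z) = 21*0.21428571 - (4.5*0.42857143)²
= 4.5 - 3.7193878 = 0.78061224

0.78061224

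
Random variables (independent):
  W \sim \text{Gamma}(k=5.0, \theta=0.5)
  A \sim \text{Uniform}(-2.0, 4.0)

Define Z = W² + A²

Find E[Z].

E[Z] = E[W²] + E[A²]
E[W²] = Var(W) + E[W]² = 1.25 + 6.25 = 7.5
E[A²] = Var(A) + E[A]² = 3 + 1 = 4
E[Z] = 7.5 + 4 = 11.5

11.5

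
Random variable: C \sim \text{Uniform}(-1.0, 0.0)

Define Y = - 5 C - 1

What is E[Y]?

For Y = -5C - 1:
E[Y] = -5 * E[C] - 1
E[C] = (-1 + 0)/2 = -0.5
E[Y] = -5 * (-0.5) - 1 = 1.5

1.5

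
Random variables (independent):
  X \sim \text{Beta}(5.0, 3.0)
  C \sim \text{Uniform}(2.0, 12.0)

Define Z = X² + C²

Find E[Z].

E[Z] = E[X²] + E[C²]
E[X²] = Var(X) + E[X]² = 0.026041667 + 0.390625 = 0.41666667
E[C²] = Var(C) + E[C]² = 8.3333333 + 49 = 57.333333
E[Z] = 0.41666667 + 57.333333 = 57.75

57.75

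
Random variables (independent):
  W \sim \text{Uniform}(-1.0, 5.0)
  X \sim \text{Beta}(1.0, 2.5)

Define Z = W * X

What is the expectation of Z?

For independent RVs: E[XY] = E[X]*E[Y]
E[W] = 2
E[X] = 0.28571429
E[Z] = 2 * 0.28571429 = 0.57142857

0.57142857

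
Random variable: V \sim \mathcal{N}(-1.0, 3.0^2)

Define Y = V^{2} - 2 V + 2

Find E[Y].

E[Y] = 1*E[V²] - 2*E[V] + 2
E[V] = -1
E[V²] = Var(V) + (E[V])² = 9 + 1 = 10
E[Y] = 1*10 - 2*(-1) + 2 = 14

14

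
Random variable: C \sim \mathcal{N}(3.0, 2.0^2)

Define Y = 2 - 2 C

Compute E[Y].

For Y = -2C + 2:
E[Y] = -2 * E[C] + 2
E[C] = 3.0 = 3
E[Y] = -2 * 3 + 2 = -4

-4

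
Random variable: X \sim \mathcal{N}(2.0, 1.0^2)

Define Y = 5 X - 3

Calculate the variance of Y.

For Y = aX + b: Var(Y) = a² * Var(X)
Var(X) = 1.0^2 = 1
Var(Y) = 5² * 1 = 25 * 1 = 25

25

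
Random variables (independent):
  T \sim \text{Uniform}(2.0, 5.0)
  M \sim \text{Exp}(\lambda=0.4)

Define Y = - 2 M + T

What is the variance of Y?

For independent RVs: Var(aX + bY) = a²Var(X) + b²Var(Y)
Var(T) = 0.75
Var(M) = 6.25
Var(Y) = 1²*0.75 + (-2)²*6.25
= 1*0.75 + 4*6.25 = 25.75

25.75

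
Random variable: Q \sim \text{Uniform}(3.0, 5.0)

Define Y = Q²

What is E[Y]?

E[Q²] = Var(Q) + (E[Q])² = 0.33333333 + 16 = 16.333333

16.333333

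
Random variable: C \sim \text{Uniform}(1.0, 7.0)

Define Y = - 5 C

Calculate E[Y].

For Y = -5C:
E[Y] = -5 * E[C]
E[C] = (1 + 7)/2 = 4
E[Y] = -5 * 4 = -20

-20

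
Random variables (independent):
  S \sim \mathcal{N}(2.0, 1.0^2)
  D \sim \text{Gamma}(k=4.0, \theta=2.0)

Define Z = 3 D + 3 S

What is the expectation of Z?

E[Z] = 3*E[S] + 3*E[D]
E[S] = 2
E[D] = 8
E[Z] = 3*2 + 3*8 = 30

30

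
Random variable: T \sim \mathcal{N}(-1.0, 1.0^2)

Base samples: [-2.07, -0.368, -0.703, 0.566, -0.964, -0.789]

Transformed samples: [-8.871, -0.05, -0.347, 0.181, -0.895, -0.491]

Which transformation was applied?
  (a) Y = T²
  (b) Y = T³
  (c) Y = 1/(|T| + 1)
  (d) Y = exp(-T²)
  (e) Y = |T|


Checking option (b) Y = T³:
  T = -2.07 -> Y = -8.871 ✓
  T = -0.368 -> Y = -0.05 ✓
  T = -0.703 -> Y = -0.347 ✓
All samples match this transformation.

(b) T³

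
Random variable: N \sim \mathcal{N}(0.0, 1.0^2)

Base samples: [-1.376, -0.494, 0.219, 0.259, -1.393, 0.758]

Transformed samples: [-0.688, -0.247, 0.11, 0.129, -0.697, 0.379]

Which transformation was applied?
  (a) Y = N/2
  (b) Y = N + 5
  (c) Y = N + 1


Checking option (a) Y = N/2:
  N = -1.376 -> Y = -0.688 ✓
  N = -0.494 -> Y = -0.247 ✓
  N = 0.219 -> Y = 0.11 ✓
All samples match this transformation.

(a) N/2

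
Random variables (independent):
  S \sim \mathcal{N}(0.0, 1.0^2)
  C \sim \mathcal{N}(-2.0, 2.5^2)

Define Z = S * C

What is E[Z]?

For independent RVs: E[XY] = E[X]*E[Y]
E[S] = 0
E[C] = -2
E[Z] = 0 * (-2) = 0

0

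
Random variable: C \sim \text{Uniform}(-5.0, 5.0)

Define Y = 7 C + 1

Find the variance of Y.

For Y = aC + b: Var(Y) = a² * Var(C)
Var(C) = (5 + 5)^2/12 = 8.3333333
Var(Y) = 7² * 8.3333333 = 49 * 8.3333333 = 408.33333

408.33333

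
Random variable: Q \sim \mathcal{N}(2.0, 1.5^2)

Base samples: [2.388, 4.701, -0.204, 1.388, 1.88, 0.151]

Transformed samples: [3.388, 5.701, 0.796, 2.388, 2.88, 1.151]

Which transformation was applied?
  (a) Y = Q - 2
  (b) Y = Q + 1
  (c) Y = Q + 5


Checking option (b) Y = Q + 1:
  Q = 2.388 -> Y = 3.388 ✓
  Q = 4.701 -> Y = 5.701 ✓
  Q = -0.204 -> Y = 0.796 ✓
All samples match this transformation.

(b) Q + 1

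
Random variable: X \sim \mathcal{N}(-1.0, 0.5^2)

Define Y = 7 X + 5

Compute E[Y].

For Y = 7X + 5:
E[Y] = 7 * E[X] + 5
E[X] = -1.0 = -1
E[Y] = 7 * (-1) + 5 = -2

-2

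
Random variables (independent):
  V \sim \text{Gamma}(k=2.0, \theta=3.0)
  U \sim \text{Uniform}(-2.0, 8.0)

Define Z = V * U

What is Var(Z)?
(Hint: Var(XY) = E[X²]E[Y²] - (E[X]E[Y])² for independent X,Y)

Var(XY) = E[X²]E[Y²] - (E[X]E[Y])²
E[V] = 6, Var(V) = 18
E[U] = 3, Var(U) = 8.3333333
E[V²] = 18 + 6² = 54
E[U²] = 8.3333333 + 3² = 17.333333
Var(Z) = 54*17.333333 - (6*3)²
= 936 - 324 = 612

612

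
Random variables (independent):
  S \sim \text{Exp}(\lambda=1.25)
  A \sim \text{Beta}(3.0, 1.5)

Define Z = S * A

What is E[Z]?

For independent RVs: E[XY] = E[X]*E[Y]
E[S] = 0.8
E[A] = 0.66666667
E[Z] = 0.8 * 0.66666667 = 0.53333333

0.53333333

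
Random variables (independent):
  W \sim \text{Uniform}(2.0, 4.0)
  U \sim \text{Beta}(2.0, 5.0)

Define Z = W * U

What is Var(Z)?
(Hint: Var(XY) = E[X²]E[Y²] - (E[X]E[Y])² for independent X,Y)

Var(XY) = E[X²]E[Y²] - (E[X]E[Y])²
E[W] = 3, Var(W) = 0.33333333
E[U] = 0.28571429, Var(U) = 0.025510204
E[W²] = 0.33333333 + 3² = 9.3333333
E[U²] = 0.025510204 + 0.28571429² = 0.10714286
Var(Z) = 9.3333333*0.10714286 - (3*0.28571429)²
= 1 - 0.73469388 = 0.26530612

0.26530612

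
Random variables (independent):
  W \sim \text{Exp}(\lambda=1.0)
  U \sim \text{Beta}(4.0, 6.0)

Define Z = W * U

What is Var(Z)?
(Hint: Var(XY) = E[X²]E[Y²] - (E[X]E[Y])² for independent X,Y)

Var(XY) = E[X²]E[Y²] - (E[X]E[Y])²
E[W] = 1, Var(W) = 1
E[U] = 0.4, Var(U) = 0.021818182
E[W²] = 1 + 1² = 2
E[U²] = 0.021818182 + 0.4² = 0.18181818
Var(Z) = 2*0.18181818 - (1*0.4)²
= 0.36363636 - 0.16 = 0.20363636

0.20363636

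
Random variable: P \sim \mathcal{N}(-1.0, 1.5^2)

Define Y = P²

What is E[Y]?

E[P²] = Var(P) + (E[P])² = 2.25 + 1 = 3.25

3.25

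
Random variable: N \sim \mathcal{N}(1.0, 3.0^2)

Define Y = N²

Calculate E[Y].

Using E[X²] = Var(X) + (E[X])²:
E[N] = 1
Var(N) = 3.0^2 = 9
E[N²] = 9 + 1² = 9 + 1 = 10

10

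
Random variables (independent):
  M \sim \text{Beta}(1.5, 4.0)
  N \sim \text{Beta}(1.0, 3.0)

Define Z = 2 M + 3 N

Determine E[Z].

E[Z] = 2*E[M] + 3*E[N]
E[M] = 0.27272727
E[N] = 0.25
E[Z] = 2*0.27272727 + 3*0.25 = 1.2954545

1.2954545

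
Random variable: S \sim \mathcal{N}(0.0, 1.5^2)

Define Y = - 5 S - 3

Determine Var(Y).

For Y = aS + b: Var(Y) = a² * Var(S)
Var(S) = 1.5^2 = 2.25
Var(Y) = (-5)² * 2.25 = 25 * 2.25 = 56.25

56.25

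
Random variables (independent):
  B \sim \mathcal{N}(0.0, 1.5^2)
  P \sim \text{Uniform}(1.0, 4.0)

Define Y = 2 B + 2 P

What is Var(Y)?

For independent RVs: Var(aX + bY) = a²Var(X) + b²Var(Y)
Var(B) = 2.25
Var(P) = 0.75
Var(Y) = 2²*2.25 + 2²*0.75
= 4*2.25 + 4*0.75 = 12

12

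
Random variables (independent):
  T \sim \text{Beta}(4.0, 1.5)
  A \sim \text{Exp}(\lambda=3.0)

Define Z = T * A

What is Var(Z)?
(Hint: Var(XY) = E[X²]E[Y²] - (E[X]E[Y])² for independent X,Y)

Var(XY) = E[X²]E[Y²] - (E[X]E[Y])²
E[T] = 0.72727273, Var(T) = 0.03051494
E[A] = 0.33333333, Var(A) = 0.11111111
E[T²] = 0.03051494 + 0.72727273² = 0.55944056
E[A²] = 0.11111111 + 0.33333333² = 0.22222222
Var(Z) = 0.55944056*0.22222222 - (0.72727273*0.33333333)²
= 0.12432012 - 0.058769513 = 0.065550611

0.065550611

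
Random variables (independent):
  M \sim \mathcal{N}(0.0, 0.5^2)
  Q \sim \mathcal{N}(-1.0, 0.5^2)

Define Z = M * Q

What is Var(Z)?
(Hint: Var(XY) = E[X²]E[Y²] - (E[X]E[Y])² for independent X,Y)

Var(XY) = E[X²]E[Y²] - (E[X]E[Y])²
E[M] = 0, Var(M) = 0.25
E[Q] = -1, Var(Q) = 0.25
E[M²] = 0.25 + 0² = 0.25
E[Q²] = 0.25 + (-1)² = 1.25
Var(Z) = 0.25*1.25 - (0*(-1))²
= 0.3125 - 0 = 0.3125

0.3125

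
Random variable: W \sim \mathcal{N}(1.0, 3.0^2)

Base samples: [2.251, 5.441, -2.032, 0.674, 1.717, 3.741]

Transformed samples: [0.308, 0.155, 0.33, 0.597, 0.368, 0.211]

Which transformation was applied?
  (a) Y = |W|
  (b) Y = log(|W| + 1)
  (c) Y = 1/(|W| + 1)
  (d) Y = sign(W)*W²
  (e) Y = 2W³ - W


Checking option (c) Y = 1/(|W| + 1):
  W = 2.251 -> Y = 0.308 ✓
  W = 5.441 -> Y = 0.155 ✓
  W = -2.032 -> Y = 0.33 ✓
All samples match this transformation.

(c) 1/(|W| + 1)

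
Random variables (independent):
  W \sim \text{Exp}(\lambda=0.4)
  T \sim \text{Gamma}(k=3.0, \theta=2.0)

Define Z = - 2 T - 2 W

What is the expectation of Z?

E[Z] = -2*E[W] - 2*E[T]
E[W] = 2.5
E[T] = 6
E[Z] = -2*2.5 - 2*6 = -17

-17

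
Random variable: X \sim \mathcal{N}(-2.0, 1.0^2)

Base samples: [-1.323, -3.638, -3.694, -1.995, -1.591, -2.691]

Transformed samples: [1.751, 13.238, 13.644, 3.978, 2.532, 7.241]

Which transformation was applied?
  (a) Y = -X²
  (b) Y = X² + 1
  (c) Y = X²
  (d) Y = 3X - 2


Checking option (c) Y = X²:
  X = -1.323 -> Y = 1.751 ✓
  X = -3.638 -> Y = 13.238 ✓
  X = -3.694 -> Y = 13.644 ✓
All samples match this transformation.

(c) X²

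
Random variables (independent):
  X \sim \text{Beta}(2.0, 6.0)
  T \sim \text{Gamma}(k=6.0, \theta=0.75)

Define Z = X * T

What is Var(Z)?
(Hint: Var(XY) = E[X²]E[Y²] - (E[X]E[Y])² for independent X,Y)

Var(XY) = E[X²]E[Y²] - (E[X]E[Y])²
E[X] = 0.25, Var(X) = 0.020833333
E[T] = 4.5, Var(T) = 3.375
E[X²] = 0.020833333 + 0.25² = 0.083333333
E[T²] = 3.375 + 4.5² = 23.625
Var(Z) = 0.083333333*23.625 - (0.25*4.5)²
= 1.96875 - 1.265625 = 0.703125

0.703125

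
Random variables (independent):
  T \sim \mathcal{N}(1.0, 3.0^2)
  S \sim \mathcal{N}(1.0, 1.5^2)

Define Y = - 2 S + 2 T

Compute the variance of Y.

For independent RVs: Var(aX + bY) = a²Var(X) + b²Var(Y)
Var(T) = 9
Var(S) = 2.25
Var(Y) = 2²*9 + (-2)²*2.25
= 4*9 + 4*2.25 = 45

45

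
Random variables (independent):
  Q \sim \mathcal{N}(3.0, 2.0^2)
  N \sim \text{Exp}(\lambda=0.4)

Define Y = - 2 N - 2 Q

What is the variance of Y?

For independent RVs: Var(aX + bY) = a²Var(X) + b²Var(Y)
Var(Q) = 4
Var(N) = 6.25
Var(Y) = (-2)²*4 + (-2)²*6.25
= 4*4 + 4*6.25 = 41

41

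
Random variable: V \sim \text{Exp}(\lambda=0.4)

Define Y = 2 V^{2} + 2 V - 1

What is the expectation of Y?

E[Y] = 2*E[V²] + 2*E[V] - 1
E[V] = 2.5
E[V²] = Var(V) + (E[V])² = 6.25 + 6.25 = 12.5
E[Y] = 2*12.5 + 2*2.5 - 1 = 29

29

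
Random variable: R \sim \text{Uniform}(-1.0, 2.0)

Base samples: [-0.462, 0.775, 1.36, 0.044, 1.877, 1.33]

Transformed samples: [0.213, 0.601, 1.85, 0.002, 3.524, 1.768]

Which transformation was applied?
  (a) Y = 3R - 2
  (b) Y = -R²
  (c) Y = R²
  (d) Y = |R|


Checking option (c) Y = R²:
  R = -0.462 -> Y = 0.213 ✓
  R = 0.775 -> Y = 0.601 ✓
  R = 1.36 -> Y = 1.85 ✓
All samples match this transformation.

(c) R²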